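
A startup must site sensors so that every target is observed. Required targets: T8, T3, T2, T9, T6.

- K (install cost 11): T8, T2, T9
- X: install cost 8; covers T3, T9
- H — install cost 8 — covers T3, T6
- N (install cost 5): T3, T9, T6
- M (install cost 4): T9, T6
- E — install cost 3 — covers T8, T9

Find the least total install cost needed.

16

The greedy cost-per-new-target heuristic would pick E, N, and K for 19, but a cheaper cover exists.
Choose K and N: together they cover T8, T3, T2, T9, T6 — every target.
Total install cost: 11 + 5 = 16.
No cover costs less than 16.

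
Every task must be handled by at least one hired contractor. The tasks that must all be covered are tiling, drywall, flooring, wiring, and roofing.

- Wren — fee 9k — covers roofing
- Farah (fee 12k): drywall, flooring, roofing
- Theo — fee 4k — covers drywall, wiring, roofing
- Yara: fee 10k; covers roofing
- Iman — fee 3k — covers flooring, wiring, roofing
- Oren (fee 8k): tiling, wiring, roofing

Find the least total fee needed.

15

Choose Theo, Iman, and Oren: together they cover tiling, drywall, flooring, wiring, roofing — every task.
Total fee: 4 + 3 + 8 = 15.
No cover costs less than 15.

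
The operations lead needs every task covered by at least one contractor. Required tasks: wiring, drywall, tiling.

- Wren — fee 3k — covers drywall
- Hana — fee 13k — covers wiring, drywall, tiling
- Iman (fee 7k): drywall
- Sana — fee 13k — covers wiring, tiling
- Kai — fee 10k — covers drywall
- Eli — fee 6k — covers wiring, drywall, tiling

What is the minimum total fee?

6

Eli alone covers wiring, drywall, tiling — every task.
Total fee: 6.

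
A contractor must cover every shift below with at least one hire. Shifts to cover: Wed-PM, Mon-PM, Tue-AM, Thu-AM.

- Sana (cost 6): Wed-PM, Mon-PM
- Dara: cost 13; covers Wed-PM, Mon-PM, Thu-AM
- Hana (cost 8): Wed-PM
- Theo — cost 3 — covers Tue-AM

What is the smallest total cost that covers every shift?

16

The greedy cost-per-new-shift heuristic would pick Sana, Theo, and Dara for 22, but a cheaper cover exists.
Choose Dara and Theo: together they cover Wed-PM, Mon-PM, Tue-AM, Thu-AM — every shift.
Total cost: 13 + 3 = 16.
No cover costs less than 16.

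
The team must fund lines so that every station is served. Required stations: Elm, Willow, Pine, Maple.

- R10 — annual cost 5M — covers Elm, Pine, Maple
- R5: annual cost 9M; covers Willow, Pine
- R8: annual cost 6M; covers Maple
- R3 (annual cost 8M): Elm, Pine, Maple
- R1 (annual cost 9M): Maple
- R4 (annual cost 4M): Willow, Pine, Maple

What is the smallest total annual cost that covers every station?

9

This is an integer covering problem.
Choose R10 and R4: together they cover Elm, Willow, Pine, Maple — every station.
Total annual cost: 5 + 4 = 9.
No cover costs less than 9.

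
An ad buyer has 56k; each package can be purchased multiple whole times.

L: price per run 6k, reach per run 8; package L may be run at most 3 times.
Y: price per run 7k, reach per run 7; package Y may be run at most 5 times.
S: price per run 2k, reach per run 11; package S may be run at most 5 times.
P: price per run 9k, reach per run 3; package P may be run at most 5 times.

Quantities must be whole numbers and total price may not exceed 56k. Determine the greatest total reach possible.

3×L, 3×Y, and 5×S: price 49 ≤ 56, reach 3·8 + 3·7 + 5·11 = 100.
3×L, 4×Y, and 5×S: price 56 ≤ 56, reach 3·8 + 4·7 + 5·11 = 107.
Best is 107.

107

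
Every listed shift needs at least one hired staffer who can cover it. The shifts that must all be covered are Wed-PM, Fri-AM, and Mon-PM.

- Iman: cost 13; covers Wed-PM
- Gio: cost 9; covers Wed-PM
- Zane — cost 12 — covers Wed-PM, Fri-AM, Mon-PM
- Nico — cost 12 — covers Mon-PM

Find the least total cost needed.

Zane alone covers Wed-PM, Fri-AM, Mon-PM — every shift.
Total cost: 12.
No cover costs less than 12.

12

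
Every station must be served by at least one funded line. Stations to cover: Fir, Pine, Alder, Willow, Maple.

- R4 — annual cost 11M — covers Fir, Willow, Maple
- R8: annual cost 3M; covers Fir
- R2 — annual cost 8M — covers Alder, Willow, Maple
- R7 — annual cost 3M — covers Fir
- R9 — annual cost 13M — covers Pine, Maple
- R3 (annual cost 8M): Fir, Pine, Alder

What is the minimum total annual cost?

The greedy cost-per-new-station heuristic would pick R2, R8, and R3 for 19, but a cheaper cover exists.
Choose R2 and R3: together they cover Fir, Pine, Alder, Willow, Maple — every station.
Total annual cost: 8 + 8 = 16.
No cover costs less than 16.

16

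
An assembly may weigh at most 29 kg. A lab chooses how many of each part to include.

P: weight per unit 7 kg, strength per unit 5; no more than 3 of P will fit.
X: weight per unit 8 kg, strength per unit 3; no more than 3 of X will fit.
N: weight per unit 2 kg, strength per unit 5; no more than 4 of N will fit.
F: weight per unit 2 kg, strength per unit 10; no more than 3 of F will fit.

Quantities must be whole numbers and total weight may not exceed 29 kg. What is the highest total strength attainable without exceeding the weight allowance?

Take 2×P, 4×N, and 3×F: weight 28 ≤ 29, strength 2·5 + 4·5 + 3·10 = 60.
F has the best ratio (10/2) and is taken to its limit of 3; remaining capacity is filled optimally with the others.

60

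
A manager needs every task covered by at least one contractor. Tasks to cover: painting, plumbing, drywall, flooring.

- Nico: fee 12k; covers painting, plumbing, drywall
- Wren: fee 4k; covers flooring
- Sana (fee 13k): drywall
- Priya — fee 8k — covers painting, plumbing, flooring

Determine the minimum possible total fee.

The greedy cost-per-new-task heuristic would pick Priya and Nico for 20, but a cheaper cover exists.
Choose Nico and Wren: together they cover painting, plumbing, drywall, flooring — every task.
Total fee: 12 + 4 = 16.
No cover costs less than 16.

16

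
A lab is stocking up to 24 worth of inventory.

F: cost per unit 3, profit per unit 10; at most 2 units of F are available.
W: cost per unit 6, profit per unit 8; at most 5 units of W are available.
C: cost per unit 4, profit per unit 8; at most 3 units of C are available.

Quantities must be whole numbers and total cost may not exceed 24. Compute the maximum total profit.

52

2×F and 3×C: cost 18 ≤ 24, profit 2·10 + 3·8 = 44.
2×F, 1×W, and 3×C: cost 24 ≤ 24, profit 2·10 + 1·8 + 3·8 = 52.
Best is 52.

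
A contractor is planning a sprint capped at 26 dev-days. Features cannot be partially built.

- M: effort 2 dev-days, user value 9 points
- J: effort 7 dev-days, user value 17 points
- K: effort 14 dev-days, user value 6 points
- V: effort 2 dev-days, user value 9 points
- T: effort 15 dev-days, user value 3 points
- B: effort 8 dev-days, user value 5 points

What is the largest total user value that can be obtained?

41

Allowing fractional choices, the relaxed optimum would be about 43.0, but features are indivisible.
M + J + K + V: effort 2 + 7 + 14 + 2 = 25 ≤ 26, user value 9 + 17 + 6 + 9 = 41.
M + J + V + B: effort 2 + 7 + 2 + 8 = 19 ≤ 26, user value 9 + 17 + 9 + 5 = 40.
M + J + V + T: effort 2 + 7 + 2 + 15 = 26 ≤ 26, user value 9 + 17 + 9 + 3 = 38.
Best is M, J, K, and V with total user value 41.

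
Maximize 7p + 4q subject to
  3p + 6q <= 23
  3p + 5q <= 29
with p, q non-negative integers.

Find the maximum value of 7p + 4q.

Relaxing integrality, the LP optimum is 53.67 at (p,q) = (7.67, 0), which is not an integer point.
(p,q)=(7,0): 3·7+6·0=21≤23, 3·7+5·0=21≤29, objective 49.
(p,q)=(6,0): 3·6+6·0=18≤23, 3·6+5·0=18≤29, objective 42.
No feasible integer point exceeds 49.

49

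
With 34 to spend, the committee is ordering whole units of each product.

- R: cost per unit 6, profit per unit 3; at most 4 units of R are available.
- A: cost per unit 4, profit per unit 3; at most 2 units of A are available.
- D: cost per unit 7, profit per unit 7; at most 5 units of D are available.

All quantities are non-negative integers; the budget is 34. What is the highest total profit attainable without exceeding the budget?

31

This is a bounded integer knapsack.
Take 1×A and 4×D: cost 32 ≤ 34, profit 1·3 + 4·7 = 31.
No other integer combination yields more.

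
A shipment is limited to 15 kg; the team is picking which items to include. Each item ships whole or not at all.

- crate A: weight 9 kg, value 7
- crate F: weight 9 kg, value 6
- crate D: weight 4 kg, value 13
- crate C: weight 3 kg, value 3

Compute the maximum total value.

crate D + crate C: weight 4 + 3 = 7 ≤ 15, value 13 + 3 = 16.
crate A + crate D: weight 9 + 4 = 13 ≤ 15, value 7 + 13 = 20.
crate F + crate D: weight 9 + 4 = 13 ≤ 15, value 6 + 13 = 19.
Best is crate A and crate D with total value 20.

20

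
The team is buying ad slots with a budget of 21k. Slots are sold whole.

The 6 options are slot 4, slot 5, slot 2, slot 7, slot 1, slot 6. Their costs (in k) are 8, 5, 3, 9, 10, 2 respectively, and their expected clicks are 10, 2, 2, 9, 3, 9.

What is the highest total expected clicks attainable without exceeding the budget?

28

slot 4 + slot 5 + slot 2 + slot 6: cost 8 + 5 + 3 + 2 = 18 ≤ 21, expected clicks 10 + 2 + 2 + 9 = 23.
slot 4 + slot 7 + slot 6: cost 8 + 9 + 2 = 19 ≤ 21, expected clicks 10 + 9 + 9 = 28.
slot 5 + slot 2 + slot 7 + slot 6: cost 5 + 3 + 9 + 2 = 19 ≤ 21, expected clicks 2 + 2 + 9 + 9 = 22.
Best is slot 4, slot 7, and slot 6 with total expected clicks 28.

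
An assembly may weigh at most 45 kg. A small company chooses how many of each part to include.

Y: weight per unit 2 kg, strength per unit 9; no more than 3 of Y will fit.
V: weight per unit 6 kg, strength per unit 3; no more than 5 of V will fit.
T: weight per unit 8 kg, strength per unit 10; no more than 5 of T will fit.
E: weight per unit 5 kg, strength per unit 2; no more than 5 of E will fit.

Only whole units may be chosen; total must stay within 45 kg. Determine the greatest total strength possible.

Y has the best ratio (9/2); taking only Y gives at most 3×9 = 27 (stopped by the supply cap of 3).
Mixing does better — 3×Y, 1×V, and 4×T: weight 44 ≤ 45, strength 3·9 + 1·3 + 4·10 = 70.

70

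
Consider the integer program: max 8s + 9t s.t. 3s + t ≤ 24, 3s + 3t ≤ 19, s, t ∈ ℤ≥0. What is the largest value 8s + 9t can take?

The continuous relaxation peaks at (0, 6.33) with value 57.00; rounding to a feasible lattice point costs some objective.
(s,t)=(0,6): 3·0+1·6=6≤24, 3·0+3·6=18≤19, objective 54.
(s,t)=(1,5): 3·1+1·5=8≤24, 3·1+3·5=18≤19, objective 53.
(s,t)=(0,5): 3·0+1·5=5≤24, 3·0+3·5=15≤19, objective 45.
No feasible integer point exceeds 54.

54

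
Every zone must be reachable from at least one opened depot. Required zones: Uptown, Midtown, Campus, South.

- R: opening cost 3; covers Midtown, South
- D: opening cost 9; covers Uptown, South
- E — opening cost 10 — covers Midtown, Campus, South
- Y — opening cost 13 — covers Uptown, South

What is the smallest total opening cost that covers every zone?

19

The greedy cost-per-new-zone heuristic would pick R, D, and E for 22, but a cheaper cover exists.
Choose D and E: together they cover Uptown, Midtown, Campus, South — every zone.
Total opening cost: 9 + 10 = 19.
No cover costs less than 19.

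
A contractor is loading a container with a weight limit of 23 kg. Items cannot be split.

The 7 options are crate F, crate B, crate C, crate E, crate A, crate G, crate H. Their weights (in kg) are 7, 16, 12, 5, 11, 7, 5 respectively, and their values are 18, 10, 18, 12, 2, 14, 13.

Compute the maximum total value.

This is a 0-1 knapsack instance.
Allowing fractional choices, the relaxed optimum would be about 55.0, but items are indivisible.
crate F + crate G + crate H: weight 7 + 7 + 5 = 19 ≤ 23, value 18 + 14 + 13 = 45.
crate F + crate E + crate G: weight 7 + 5 + 7 = 19 ≤ 23, value 18 + 12 + 14 = 44.
crate F + crate E + crate H: weight 7 + 5 + 5 = 17 ≤ 23, value 18 + 12 + 13 = 43.
Best is crate F, crate G, and crate H with total value 45.

45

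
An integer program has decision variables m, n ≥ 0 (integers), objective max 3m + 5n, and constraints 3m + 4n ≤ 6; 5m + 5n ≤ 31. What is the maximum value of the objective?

Relaxing integrality, the LP optimum is 7.50 at (m,n) = (0, 1.5), which is not an integer point.
(m,n)=(2,0): 3·2+4·0=6≤6, 5·2+5·0=10≤31, objective 6.
(m,n)=(0,1): 3·0+4·1=4≤6, 5·0+5·1=5≤31, objective 5.
(m,n)=(1,0): 3·1+4·0=3≤6, 5·1+5·0=5≤31, objective 3.
(m,n)=(0,0): 3·0+4·0=0≤6, 5·0+5·0=0≤31, objective 0.
Maximum is 6 at (m,n)=(2,0).

6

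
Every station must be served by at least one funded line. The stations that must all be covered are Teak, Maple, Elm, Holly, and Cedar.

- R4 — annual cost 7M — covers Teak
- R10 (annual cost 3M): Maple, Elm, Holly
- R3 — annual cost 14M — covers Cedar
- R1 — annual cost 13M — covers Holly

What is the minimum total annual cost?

24

Choose R4, R10, and R3: together they cover Teak, Maple, Elm, Holly, Cedar — every station.
Total annual cost: 7 + 3 + 14 = 24.
No cover costs less than 24.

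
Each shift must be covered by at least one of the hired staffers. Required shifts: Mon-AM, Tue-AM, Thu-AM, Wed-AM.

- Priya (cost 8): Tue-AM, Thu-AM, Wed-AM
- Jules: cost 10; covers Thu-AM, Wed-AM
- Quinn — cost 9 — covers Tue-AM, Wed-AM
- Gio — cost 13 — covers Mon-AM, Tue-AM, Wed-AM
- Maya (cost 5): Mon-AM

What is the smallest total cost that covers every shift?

Choose Priya and Maya: together they cover Mon-AM, Tue-AM, Thu-AM, Wed-AM — every shift.
Total cost: 8 + 5 = 13.
No cover costs less than 13.

13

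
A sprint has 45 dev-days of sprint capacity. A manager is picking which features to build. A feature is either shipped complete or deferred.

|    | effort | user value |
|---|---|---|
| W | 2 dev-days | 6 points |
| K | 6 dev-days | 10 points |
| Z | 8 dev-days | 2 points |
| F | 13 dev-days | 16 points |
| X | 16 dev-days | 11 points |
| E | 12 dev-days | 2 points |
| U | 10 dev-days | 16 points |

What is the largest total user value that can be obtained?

Allowing fractional choices, the relaxed optimum would be about 57.6, but features are indivisible.
W + K + F + E + U: effort 2 + 6 + 13 + 12 + 10 = 43 ≤ 45, user value 6 + 10 + 16 + 2 + 16 = 50.
W + K + Z + F + U: effort 2 + 6 + 8 + 13 + 10 = 39 ≤ 45, user value 6 + 10 + 2 + 16 + 16 = 50.
K + F + X + U: effort 6 + 13 + 16 + 10 = 45 ≤ 45, user value 10 + 16 + 11 + 16 = 53.
Best is K, F, X, and U with total user value 53.

53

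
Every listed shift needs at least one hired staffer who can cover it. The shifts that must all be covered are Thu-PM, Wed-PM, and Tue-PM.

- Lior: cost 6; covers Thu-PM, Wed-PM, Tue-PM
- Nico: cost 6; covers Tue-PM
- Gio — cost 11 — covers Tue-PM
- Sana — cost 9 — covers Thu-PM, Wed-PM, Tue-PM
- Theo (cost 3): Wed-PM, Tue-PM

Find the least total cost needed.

6

This is a weighted set-cover instance.
The greedy cost-per-new-shift heuristic would pick Theo and Lior for 9, but a cheaper cover exists.
Lior alone covers Thu-PM, Wed-PM, Tue-PM — every shift.
Total cost: 6.
No cover costs less than 6.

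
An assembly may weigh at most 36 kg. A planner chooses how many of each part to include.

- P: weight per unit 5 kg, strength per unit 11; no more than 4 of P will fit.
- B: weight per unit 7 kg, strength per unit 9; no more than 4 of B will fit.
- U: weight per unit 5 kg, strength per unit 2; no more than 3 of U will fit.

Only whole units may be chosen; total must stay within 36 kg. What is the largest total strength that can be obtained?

62

This is a bounded integer knapsack.
P has the best ratio (11/5); taking only P gives at most 4×11 = 44 (stopped by the supply cap of 4).
Mixing does better — 4×P and 2×B: weight 34 ≤ 36, strength 4·11 + 2·9 = 62.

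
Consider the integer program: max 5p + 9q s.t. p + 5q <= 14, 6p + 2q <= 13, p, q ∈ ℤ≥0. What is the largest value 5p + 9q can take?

23

(p,q)=(1,2): 1·1+5·2=11≤14, 6·1+2·2=10≤13, objective 23.
(p,q)=(0,2): 1·0+5·2=10≤14, 6·0+2·2=4≤13, objective 18.
(p,q)=(1,1): 1·1+5·1=6≤14, 6·1+2·1=8≤13, objective 14.
Maximum is 23 at (p,q)=(1,2).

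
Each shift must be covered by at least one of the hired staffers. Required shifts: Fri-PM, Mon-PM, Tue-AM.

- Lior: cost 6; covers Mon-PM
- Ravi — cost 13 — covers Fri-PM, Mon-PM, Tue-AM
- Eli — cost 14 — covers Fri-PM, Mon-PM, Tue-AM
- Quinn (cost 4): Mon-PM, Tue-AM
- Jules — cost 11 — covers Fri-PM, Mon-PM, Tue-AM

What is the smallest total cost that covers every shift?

This is an integer covering problem.
The greedy cost-per-new-shift heuristic would pick Quinn and Jules for 15, but a cheaper cover exists.
Jules alone covers Fri-PM, Mon-PM, Tue-AM — every shift.
Total cost: 11.
No cover costs less than 11.

11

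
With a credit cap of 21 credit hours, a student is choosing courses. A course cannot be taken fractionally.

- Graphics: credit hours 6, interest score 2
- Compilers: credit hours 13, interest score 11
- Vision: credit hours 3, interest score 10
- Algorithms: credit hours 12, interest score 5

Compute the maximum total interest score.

This is an integer program with binary decision variables.
Allowing fractional choices, the relaxed optimum would be about 23.1, but courses are indivisible.
Compilers + Vision: credit hours 13 + 3 = 16 ≤ 21, interest score 11 + 10 = 21.
Graphics + Vision + Algorithms: credit hours 6 + 3 + 12 = 21 ≤ 21, interest score 2 + 10 + 5 = 17.
Best is Compilers and Vision with total interest score 21.

21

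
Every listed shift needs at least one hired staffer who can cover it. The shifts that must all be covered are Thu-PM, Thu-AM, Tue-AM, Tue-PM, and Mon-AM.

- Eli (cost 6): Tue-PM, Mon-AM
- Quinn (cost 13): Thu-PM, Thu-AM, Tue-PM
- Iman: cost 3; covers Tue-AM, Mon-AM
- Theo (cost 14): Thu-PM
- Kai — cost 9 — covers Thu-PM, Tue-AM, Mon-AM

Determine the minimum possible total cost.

16

This is a weighted set-cover instance.
Choose Quinn and Iman: together they cover Thu-PM, Thu-AM, Tue-AM, Tue-PM, Mon-AM — every shift.
Total cost: 13 + 3 = 16.
No cover costs less than 16.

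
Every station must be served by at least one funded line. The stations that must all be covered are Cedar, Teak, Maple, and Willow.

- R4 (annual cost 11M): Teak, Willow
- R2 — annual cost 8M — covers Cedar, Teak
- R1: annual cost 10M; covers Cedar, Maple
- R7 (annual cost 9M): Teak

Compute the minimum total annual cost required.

21

This is an integer covering problem.
The greedy cost-per-new-station heuristic would pick R2, R1, and R4 for 29, but a cheaper cover exists.
Choose R4 and R1: together they cover Cedar, Teak, Maple, Willow — every station.
Total annual cost: 11 + 10 = 21.
No cover costs less than 21.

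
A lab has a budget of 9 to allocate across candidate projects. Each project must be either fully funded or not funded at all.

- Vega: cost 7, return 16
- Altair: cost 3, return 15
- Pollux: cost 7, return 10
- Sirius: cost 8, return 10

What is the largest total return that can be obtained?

Allowing fractional choices, the relaxed optimum would be about 28.7, but projects are indivisible.
Pollux: cost 7 ≤ 9, return 10.
Altair: cost 3 ≤ 9, return 15.
Vega: cost 7 ≤ 9, return 16.
Best is Vega with total return 16.

16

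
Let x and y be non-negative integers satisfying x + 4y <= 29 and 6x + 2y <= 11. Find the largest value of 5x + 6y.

(x,y)=(0,5): 1·0+4·5=20≤29, 6·0+2·5=10≤11, objective 30.
(x,y)=(0,4): 1·0+4·4=16≤29, 6·0+2·4=8≤11, objective 24.
The best lattice point is (0,5), giving 30.

30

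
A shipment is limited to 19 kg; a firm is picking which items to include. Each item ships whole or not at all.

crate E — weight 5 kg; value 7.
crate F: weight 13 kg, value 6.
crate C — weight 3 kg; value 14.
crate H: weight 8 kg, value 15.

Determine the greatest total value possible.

36

Take crate E, crate C, and crate H: weight 5 + 3 + 8 = 16 ≤ 19, value 7 + 14 + 15 = 36.
No other feasible combination does better.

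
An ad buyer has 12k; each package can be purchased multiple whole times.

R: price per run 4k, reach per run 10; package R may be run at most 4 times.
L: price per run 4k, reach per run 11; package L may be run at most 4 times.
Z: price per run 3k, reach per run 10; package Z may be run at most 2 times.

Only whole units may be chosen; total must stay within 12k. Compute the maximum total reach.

33

Z has the best ratio (10/3); taking only Z gives at most 2×10 = 20 (stopped by the supply cap of 2).
Mixing does better — 3×L: price 12 ≤ 12, reach 3·11 = 33.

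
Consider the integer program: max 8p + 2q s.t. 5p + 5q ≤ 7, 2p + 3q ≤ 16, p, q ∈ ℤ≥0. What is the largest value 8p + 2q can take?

The continuous relaxation peaks at (1.4, 0) with value 11.20; rounding to a feasible lattice point costs some objective.
(p,q)=(1,0): 5·1+5·0=5≤7, 2·1+3·0=2≤16, objective 8.
(p,q)=(0,1): 5·0+5·1=5≤7, 2·0+3·1=3≤16, objective 2.
(p,q)=(0,0): 5·0+5·0=0≤7, 2·0+3·0=0≤16, objective 0.
The best lattice point is (1,0), giving 8.

8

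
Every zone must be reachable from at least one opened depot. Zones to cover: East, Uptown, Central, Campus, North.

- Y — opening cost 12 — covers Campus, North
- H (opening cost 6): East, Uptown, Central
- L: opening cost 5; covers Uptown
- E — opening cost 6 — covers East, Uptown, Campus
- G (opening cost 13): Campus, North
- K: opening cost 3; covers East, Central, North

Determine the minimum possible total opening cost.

Choose E and K: together they cover East, Uptown, Central, Campus, North — every zone.
Total opening cost: 6 + 3 = 9.
No cover costs less than 9.

9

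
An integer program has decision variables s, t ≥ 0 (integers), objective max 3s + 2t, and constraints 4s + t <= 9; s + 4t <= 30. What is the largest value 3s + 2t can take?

Relaxing integrality, the LP optimum is 16.00 at (s,t) = (0.4, 7.4), which is not an integer point.
(s,t)=(0,7): 4·0+1·7=7≤9, 1·0+4·7=28≤30, objective 14.
(s,t)=(0,6): 4·0+1·6=6≤9, 1·0+4·6=24≤30, objective 12.
No feasible integer point exceeds 14.

14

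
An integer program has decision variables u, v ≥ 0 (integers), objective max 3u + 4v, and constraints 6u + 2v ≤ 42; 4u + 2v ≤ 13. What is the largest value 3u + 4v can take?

24

Relaxing integrality, the LP optimum is 26.00 at (u,v) = (0, 6.5), which is not an integer point.
(u,v)=(0,6): 6·0+2·6=12≤42, 4·0+2·6=12≤13, objective 24.
(u,v)=(0,5): 6·0+2·5=10≤42, 4·0+2·5=10≤13, objective 20.
The best lattice point is (0,6), giving 24.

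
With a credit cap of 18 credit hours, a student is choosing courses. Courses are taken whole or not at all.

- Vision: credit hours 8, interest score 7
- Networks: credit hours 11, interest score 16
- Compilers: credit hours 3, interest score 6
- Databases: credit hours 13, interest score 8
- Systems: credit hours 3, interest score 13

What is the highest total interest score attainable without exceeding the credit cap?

Allowing fractional choices, the relaxed optimum would be about 35.9, but courses are indivisible.
Networks + Systems: credit hours 11 + 3 = 14 ≤ 18, interest score 16 + 13 = 29.
Networks + Compilers + Systems: credit hours 11 + 3 + 3 = 17 ≤ 18, interest score 16 + 6 + 13 = 35.
Vision + Compilers + Systems: credit hours 8 + 3 + 3 = 14 ≤ 18, interest score 7 + 6 + 13 = 26.
Best is Networks, Compilers, and Systems with total interest score 35.

35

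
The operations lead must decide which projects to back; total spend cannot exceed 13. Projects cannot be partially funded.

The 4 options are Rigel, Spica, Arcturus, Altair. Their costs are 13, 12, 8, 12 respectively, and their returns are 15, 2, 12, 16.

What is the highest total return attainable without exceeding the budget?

16

Take Altair: cost 12 ≤ 13, return 16.
No other feasible combination does better.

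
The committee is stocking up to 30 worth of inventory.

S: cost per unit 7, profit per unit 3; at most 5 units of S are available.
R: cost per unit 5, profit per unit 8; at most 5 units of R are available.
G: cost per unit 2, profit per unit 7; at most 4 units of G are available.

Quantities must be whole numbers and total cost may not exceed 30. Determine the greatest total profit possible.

60

This is a bounded integer knapsack.
4×R and 4×G: cost 28 ≤ 30, profit 4·8 + 4·7 = 60.
1×S, 3×R, and 4×G: cost 30 ≤ 30, profit 1·3 + 3·8 + 4·7 = 55.
Best is 60.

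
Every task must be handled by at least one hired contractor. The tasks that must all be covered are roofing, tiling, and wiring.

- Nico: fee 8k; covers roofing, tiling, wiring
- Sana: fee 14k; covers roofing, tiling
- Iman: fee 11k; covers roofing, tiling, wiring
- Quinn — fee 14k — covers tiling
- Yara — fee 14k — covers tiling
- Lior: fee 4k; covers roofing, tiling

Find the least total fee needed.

Nico alone covers roofing, tiling, wiring — every task.
Total fee: 8.

8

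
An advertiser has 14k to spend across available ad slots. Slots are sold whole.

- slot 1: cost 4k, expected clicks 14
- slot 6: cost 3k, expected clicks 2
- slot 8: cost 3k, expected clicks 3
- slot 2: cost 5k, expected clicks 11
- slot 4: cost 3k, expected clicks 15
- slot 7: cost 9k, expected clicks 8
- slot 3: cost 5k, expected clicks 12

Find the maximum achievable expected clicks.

Allowing fractional choices, the relaxed optimum would be about 45.4, but ad slots are indivisible.
slot 1 + slot 2 + slot 4: cost 4 + 5 + 3 = 12 ≤ 14, expected clicks 14 + 11 + 15 = 40.
slot 1 + slot 4 + slot 3: cost 4 + 3 + 5 = 12 ≤ 14, expected clicks 14 + 15 + 12 = 41.
Best is slot 1, slot 4, and slot 3 with total expected clicks 41.

41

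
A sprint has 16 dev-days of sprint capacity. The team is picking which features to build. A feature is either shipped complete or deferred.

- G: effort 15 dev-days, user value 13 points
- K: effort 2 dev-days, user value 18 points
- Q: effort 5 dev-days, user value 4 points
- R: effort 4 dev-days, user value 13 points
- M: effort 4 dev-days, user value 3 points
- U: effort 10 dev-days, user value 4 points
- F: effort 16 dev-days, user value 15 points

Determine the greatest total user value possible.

Allowing fractional choices, the relaxed optimum would be about 40.4, but features are indivisible.
K + Q + R + M: effort 2 + 5 + 4 + 4 = 15 ≤ 16, user value 18 + 4 + 13 + 3 = 38.
K + Q + R: effort 2 + 5 + 4 = 11 ≤ 16, user value 18 + 4 + 13 = 35.
K + R + U: effort 2 + 4 + 10 = 16 ≤ 16, user value 18 + 13 + 4 = 35.
Best is K, Q, R, and M with total user value 38.

38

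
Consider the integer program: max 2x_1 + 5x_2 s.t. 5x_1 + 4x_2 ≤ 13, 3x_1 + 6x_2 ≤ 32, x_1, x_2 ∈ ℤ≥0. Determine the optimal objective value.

15

(x_1,x_2)=(0,3) is feasible, giving 15.
(x_1,x_2)=(1,2) is feasible, giving 12.
(x_1,x_2)=(0,2) is feasible, giving 10.
The best lattice point is (0,3), giving 15.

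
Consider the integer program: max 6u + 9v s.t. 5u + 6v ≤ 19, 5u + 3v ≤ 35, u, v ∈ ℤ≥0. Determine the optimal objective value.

27

(u,v)=(0,3) is feasible, giving 27.
(u,v)=(1,2) is feasible, giving 24.
(u,v)=(0,2) is feasible, giving 18.
Maximum is 27 at (u,v)=(0,3).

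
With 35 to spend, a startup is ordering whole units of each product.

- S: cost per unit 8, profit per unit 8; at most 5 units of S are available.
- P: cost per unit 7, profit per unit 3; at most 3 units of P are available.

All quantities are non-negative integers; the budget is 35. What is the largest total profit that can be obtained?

32

This is a bounded integer knapsack.
3×S and 1×P: cost 31 ≤ 35, profit 3·8 + 1·3 = 27.
4×S: cost 32 ≤ 35, profit 4·8 = 32.
Best is 32.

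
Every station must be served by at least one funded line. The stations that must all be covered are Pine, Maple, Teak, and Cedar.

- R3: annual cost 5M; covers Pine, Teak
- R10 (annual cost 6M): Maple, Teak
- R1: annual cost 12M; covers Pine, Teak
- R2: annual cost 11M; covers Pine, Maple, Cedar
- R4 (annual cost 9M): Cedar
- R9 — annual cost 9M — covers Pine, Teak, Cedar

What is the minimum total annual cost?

15

The greedy cost-per-new-station heuristic would pick R3 and R2 for 16, but a cheaper cover exists.
Choose R10 and R9: together they cover Pine, Maple, Teak, Cedar — every station.
Total annual cost: 6 + 9 = 15.
No cover costs less than 15.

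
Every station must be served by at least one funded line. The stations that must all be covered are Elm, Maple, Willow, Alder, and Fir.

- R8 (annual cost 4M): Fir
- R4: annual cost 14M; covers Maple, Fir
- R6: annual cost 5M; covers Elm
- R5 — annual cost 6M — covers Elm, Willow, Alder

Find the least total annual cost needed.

The greedy cost-per-new-station heuristic would pick R5, R8, and R4 for 24, but a cheaper cover exists.
Choose R4 and R5: together they cover Elm, Maple, Willow, Alder, Fir — every station.
Total annual cost: 14 + 6 = 20.
No cover costs less than 20.

20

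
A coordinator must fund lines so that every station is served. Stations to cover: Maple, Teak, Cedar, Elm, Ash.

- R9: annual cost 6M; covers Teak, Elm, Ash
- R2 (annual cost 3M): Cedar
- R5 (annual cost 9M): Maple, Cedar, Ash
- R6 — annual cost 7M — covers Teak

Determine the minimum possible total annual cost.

15

Choose R9 and R5: together they cover Maple, Teak, Cedar, Elm, Ash — every station.
Total annual cost: 6 + 9 = 15.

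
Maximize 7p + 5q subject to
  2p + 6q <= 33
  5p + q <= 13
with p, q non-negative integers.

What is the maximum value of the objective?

The continuous relaxation peaks at (1.61, 4.96) with value 36.07; rounding to a feasible lattice point costs some objective.
(p,q)=(1,5): 2·1+6·5=32≤33, 5·1+1·5=10≤13, objective 32.
(p,q)=(2,3): 2·2+6·3=22≤33, 5·2+1·3=13≤13, objective 29.
(p,q)=(1,4): 2·1+6·4=26≤33, 5·1+1·4=9≤13, objective 27.
(p,q)=(0,5): 2·0+6·5=30≤33, 5·0+1·5=5≤13, objective 25.
The best lattice point is (1,5), giving 32.

32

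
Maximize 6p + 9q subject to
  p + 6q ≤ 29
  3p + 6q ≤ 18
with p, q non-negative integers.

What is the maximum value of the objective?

(p,q)=(6,0): 1·6+6·0=6≤29, 3·6+6·0=18≤18, objective 36.
(p,q)=(5,0): 1·5+6·0=5≤29, 3·5+6·0=15≤18, objective 30.
Maximum is 36 at (p,q)=(6,0).

36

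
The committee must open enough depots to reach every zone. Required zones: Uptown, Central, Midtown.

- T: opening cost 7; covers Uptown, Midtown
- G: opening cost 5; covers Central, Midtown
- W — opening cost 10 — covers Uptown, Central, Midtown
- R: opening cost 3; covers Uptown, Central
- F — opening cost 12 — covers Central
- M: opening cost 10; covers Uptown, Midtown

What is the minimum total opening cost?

8

Choose G and R: together they cover Uptown, Central, Midtown — every zone.
Total opening cost: 5 + 3 = 8.
No cover costs less than 8.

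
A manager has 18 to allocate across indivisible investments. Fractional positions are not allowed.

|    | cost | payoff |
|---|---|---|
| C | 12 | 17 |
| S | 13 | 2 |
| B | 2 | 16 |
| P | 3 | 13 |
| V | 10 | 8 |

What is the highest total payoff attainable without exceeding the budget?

46

This is a 0-1 knapsack instance.
Allowing fractional choices, the relaxed optimum would be about 46.8, but investments are indivisible.
C + B + P: cost 12 + 2 + 3 = 17 ≤ 18, payoff 17 + 16 + 13 = 46.
B + P + V: cost 2 + 3 + 10 = 15 ≤ 18, payoff 16 + 13 + 8 = 37.
C + B: cost 12 + 2 = 14 ≤ 18, payoff 17 + 16 = 33.
Best is C, B, and P with total payoff 46.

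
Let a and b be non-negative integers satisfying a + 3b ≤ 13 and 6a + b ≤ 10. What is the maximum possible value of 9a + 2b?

(a,b)=(1,4): 1·1+3·4=13≤13, 6·1+1·4=10≤10, objective 17.
(a,b)=(1,3): 1·1+3·3=10≤13, 6·1+1·3=9≤10, objective 15.
(a,b)=(0,4): 1·0+3·4=12≤13, 6·0+1·4=4≤10, objective 8.
Maximum is 17 at (a,b)=(1,4).

17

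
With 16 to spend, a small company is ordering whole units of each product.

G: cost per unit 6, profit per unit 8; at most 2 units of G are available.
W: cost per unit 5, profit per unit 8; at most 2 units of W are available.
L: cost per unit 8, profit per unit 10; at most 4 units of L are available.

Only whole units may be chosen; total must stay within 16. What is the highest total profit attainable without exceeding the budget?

W has the best ratio (8/5); taking only W gives at most 2×8 = 16 (stopped by the supply cap of 2).
Mixing does better — 1×G and 2×W: cost 16 ≤ 16, profit 1·8 + 2·8 = 24.

24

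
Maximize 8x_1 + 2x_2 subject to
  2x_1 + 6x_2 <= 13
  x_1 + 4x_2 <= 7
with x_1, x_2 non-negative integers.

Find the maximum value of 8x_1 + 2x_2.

48

(x_1,x_2)=(6,0) is feasible, giving 48.
(x_1,x_2)=(5,0) is feasible, giving 40.
No feasible integer point exceeds 48.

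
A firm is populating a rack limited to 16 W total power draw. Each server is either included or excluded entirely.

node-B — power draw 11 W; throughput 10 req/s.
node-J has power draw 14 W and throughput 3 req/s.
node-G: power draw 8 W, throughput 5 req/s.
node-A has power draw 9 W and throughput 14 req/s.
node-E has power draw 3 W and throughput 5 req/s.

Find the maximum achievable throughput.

This is a 0-1 knapsack instance.
Take node-A and node-E: power draw 9 + 3 = 12 ≤ 16, throughput 14 + 5 = 19.
No other feasible combination does better.

19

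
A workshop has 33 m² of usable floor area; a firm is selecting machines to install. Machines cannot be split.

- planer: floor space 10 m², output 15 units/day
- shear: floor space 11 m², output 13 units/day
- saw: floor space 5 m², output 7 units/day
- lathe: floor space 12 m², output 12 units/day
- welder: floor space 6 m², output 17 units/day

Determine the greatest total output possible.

52

Take planer, shear, saw, and welder: floor space 10 + 11 + 5 + 6 = 32 ≤ 33, output 15 + 13 + 7 + 17 = 52.
No other feasible combination does better.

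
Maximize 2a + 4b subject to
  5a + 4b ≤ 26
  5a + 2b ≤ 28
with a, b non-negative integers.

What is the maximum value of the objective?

24

(a,b)=(0,6) is feasible, giving 24.
(a,b)=(1,5) is feasible, giving 22.
(a,b)=(0,5) is feasible, giving 20.
Maximum is 24 at (a,b)=(0,6).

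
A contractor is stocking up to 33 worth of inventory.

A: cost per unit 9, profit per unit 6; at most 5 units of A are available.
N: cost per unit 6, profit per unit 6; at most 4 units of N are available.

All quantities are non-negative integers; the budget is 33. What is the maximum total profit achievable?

30

4×N: cost 24 ≤ 33, profit 4·6 = 24.
1×A and 4×N: cost 33 ≤ 33, profit 1·6 + 4·6 = 30.
Best is 30.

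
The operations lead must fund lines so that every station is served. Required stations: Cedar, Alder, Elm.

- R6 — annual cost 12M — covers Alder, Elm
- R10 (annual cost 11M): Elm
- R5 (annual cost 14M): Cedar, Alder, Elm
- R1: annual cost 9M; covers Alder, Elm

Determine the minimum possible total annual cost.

This is a weighted set-cover instance.
R5 alone covers Cedar, Alder, Elm — every station.
Total annual cost: 14.

14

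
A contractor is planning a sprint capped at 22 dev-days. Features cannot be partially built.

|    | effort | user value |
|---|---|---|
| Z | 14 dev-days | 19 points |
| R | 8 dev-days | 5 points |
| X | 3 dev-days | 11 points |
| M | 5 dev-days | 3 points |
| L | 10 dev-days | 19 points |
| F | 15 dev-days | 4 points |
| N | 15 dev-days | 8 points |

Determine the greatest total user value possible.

35

Treat it as a binary knapsack problem.
Take R, X, and L: effort 8 + 3 + 10 = 21 ≤ 22, user value 5 + 11 + 19 = 35.
No other feasible combination does better.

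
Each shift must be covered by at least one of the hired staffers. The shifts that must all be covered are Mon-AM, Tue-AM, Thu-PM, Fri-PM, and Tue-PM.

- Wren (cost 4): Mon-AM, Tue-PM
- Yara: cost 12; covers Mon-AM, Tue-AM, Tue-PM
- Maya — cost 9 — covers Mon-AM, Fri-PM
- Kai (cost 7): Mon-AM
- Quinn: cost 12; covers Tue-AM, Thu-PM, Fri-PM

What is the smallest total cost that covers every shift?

16

Choose Wren and Quinn: together they cover Mon-AM, Tue-AM, Thu-PM, Fri-PM, Tue-PM — every shift.
Total cost: 4 + 12 = 16.
No cover costs less than 16.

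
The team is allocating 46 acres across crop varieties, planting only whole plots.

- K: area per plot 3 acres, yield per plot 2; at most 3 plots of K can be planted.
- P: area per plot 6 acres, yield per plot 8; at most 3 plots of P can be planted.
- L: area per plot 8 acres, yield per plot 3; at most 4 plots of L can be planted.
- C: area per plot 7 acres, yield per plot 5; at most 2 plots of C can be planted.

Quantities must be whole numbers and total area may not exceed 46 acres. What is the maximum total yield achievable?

This is a bounded integer knapsack.
P has the best ratio (8/6); taking only P gives at most 3×8 = 24 (stopped by the supply cap of 3).
Mixing does better — 2×K, 3×P, 1×L, and 2×C: area 46 ≤ 46, yield 2·2 + 3·8 + 1·3 + 2·5 = 41.

41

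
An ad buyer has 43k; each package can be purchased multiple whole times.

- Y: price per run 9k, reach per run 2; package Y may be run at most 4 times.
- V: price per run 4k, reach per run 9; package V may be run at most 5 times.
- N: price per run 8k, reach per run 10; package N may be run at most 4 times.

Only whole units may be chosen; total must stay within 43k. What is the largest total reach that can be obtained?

This is a bounded integer knapsack.
5×V and 2×N: price 36 ≤ 43, reach 5·9 + 2·10 = 65.
4×V and 3×N: price 40 ≤ 43, reach 4·9 + 3·10 = 66.
Best is 66.

66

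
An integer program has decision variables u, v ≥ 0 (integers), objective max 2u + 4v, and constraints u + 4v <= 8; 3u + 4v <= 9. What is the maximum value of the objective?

Relaxing integrality, the LP optimum is 8.50 at (u,v) = (0.5, 1.88), which is not an integer point.
(u,v)=(0,2): 1·0+4·2=8≤8, 3·0+4·2=8≤9, objective 8.
(u,v)=(1,1): 1·1+4·1=5≤8, 3·1+4·1=7≤9, objective 6.
(u,v)=(0,1): 1·0+4·1=4≤8, 3·0+4·1=4≤9, objective 4.
The best lattice point is (0,2), giving 8.

8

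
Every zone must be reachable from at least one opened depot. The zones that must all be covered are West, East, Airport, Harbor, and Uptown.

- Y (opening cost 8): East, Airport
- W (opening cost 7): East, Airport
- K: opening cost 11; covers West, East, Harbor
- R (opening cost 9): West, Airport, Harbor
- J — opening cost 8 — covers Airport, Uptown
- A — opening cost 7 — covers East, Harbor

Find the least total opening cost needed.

19

Choose K and J: together they cover West, East, Airport, Harbor, Uptown — every zone.
Total opening cost: 11 + 8 = 19.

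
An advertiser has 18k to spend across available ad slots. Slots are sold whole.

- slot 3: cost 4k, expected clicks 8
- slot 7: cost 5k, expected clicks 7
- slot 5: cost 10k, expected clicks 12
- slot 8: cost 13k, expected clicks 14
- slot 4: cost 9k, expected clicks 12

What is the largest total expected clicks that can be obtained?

27

slot 3 + slot 8: cost 4 + 13 = 17 ≤ 18, expected clicks 8 + 14 = 22.
slot 7 + slot 8: cost 5 + 13 = 18 ≤ 18, expected clicks 7 + 14 = 21.
slot 3 + slot 7 + slot 4: cost 4 + 5 + 9 = 18 ≤ 18, expected clicks 8 + 7 + 12 = 27.
Best is slot 3, slot 7, and slot 4 with total expected clicks 27.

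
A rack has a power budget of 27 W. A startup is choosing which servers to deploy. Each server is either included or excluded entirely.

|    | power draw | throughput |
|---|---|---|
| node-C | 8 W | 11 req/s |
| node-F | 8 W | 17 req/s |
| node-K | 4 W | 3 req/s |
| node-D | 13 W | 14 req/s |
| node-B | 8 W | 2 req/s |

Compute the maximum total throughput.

34

Take node-F, node-K, and node-D: power draw 8 + 4 + 13 = 25 ≤ 27, throughput 17 + 3 + 14 = 34.
No other feasible combination does better.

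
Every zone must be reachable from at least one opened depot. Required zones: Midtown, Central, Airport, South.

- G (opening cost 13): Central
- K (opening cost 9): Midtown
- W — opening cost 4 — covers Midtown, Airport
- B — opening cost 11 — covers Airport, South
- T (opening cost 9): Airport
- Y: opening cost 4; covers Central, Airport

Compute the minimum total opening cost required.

19

This is an integer covering problem.
Choose W, B, and Y: together they cover Midtown, Central, Airport, South — every zone.
Total opening cost: 4 + 11 + 4 = 19.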